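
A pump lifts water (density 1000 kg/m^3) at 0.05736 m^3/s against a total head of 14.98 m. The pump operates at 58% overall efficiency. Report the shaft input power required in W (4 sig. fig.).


Approach: apply hydraulic power then efficiency conversion, P = rho*g*Q*H; P_in = P/eta.
Step 1 — hydraulic power (P = rho*g*Q*H):
  P = 1000 * 9.81 * 0.05736 * 14.98 = 8429.27 W
Step 2 — input power: P_in = P/eta = 8429.27 / 0.58 = 14530 W
Therefore the shaft input power required = 14530 W.


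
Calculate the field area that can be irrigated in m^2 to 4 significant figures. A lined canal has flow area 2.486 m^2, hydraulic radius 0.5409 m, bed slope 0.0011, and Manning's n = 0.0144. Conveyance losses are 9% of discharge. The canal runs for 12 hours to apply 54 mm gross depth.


Approach: apply Manning's equation with a conveyance and depth budget, Q = (1/n)*A*R^(2/3)*S^(1/2); Q_field = Q*(1-loss); Area = Q_field*t/(d/1000).
Step 1 — canal discharge (Manning's equation):
  Q = (1/0.0144) * 2.486 * 0.5409^(2/3) * 0.0011^(1/2) = 3.80113 m^3/s
Step 2 — delivered flow: Q_field = 3.80113*(1 - 9/100) = 3.45903 m^3/s
Step 3 — volume delivered: V = 3.45903 * 12*3600 = 149430 m^3
Step 4 — area served: A = V / (depth/1000) = 149430 / 0.054 = 2767000 m^2
Therefore the field area that can be irrigated = 2767000 m^2.


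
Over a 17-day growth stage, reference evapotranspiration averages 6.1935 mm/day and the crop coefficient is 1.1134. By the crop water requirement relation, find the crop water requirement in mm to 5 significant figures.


Approach: apply the crop water requirement relation, CWR = ET0 * Kc * days.
CWR = 6.1935 * 1.1134 * 17 = 117.23 mm
Therefore the crop water requirement = 117.23 mm.


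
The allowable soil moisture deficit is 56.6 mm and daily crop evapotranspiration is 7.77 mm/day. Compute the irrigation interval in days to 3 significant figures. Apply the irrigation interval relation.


Approach: apply the irrigation interval relation, interval = SMD / ETc.
interval = 56.6 / 7.77 = 7.28 days
Therefore the irrigation interval = 7.28 days.


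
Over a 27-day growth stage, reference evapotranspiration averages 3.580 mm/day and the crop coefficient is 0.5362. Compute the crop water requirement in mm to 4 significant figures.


Approach: apply the crop water requirement relation, CWR = ET0 * Kc * days.
CWR = 3.580 * 0.5362 * 27 = 51.83 mm
Therefore the crop water requirement = 51.83 mm.


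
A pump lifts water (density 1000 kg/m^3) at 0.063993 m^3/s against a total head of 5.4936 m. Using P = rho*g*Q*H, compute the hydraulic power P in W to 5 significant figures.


P = 1000 * 9.81 * 0.063993 * 5.4936 = 3448.7 W
Therefore the hydraulic power P = 3448.7 W.


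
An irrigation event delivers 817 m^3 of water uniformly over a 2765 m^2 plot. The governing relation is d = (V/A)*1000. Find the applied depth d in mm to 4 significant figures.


d = (817 / 2765) * 1000 = 295.5 mm
Therefore the applied depth d = 295.5 mm.


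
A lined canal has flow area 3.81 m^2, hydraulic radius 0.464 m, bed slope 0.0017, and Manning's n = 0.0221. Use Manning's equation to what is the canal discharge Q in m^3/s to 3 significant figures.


Approach: apply Manning's equation, Q = (1/n)*A*R^(2/3)*S^(1/2).
Q = (1/0.0221) * 3.81 * 0.464^(2/3) * 0.0017^(1/2) = 4.26 m^3/s
Therefore the canal discharge Q = 4.26 m^3/s.


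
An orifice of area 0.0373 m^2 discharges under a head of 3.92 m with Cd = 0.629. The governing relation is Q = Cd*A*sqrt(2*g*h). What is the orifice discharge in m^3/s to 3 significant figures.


Q = 0.629 * 0.0373 * sqrt(2*9.81*3.92) = 0.206 m^3/s
Therefore the orifice discharge = 0.206 m^3/s.


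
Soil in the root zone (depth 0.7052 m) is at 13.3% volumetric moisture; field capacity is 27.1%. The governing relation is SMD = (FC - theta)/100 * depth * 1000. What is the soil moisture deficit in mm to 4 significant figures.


SMD = (27.1 - 13.3)/100 * 0.7052 * 1000 = 97.32 mm
Therefore the soil moisture deficit = 97.32 mm.


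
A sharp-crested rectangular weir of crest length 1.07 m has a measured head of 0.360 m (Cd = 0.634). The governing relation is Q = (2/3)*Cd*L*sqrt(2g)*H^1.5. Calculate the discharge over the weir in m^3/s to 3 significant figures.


Q = (2/3)*0.634*1.07*sqrt(2*9.81)*0.360^1.5 = 0.433 m^3/s
Therefore the discharge over the weir = 0.433 m^3/s.


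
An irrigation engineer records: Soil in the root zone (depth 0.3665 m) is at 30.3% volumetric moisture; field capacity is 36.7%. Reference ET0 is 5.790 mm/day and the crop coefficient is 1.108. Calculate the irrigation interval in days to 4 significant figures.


Approach: apply soil-water budget scheduling, SMD = (FC-theta)/100*depth*1000; ETc = ET0*Kc; interval = SMD/ETc.
Step 1 — soil moisture deficit:
  SMD = (36.7 - 30.3)/100 * 0.3665 * 1000 = 23.4560 mm
Step 2 — daily crop ET (ETc = ET0*Kc):
  ETc = 5.790 * 1.108 = 6.41532 mm/day
Step 3 — irrigation interval (SMD/ETc):
  interval = 23.4560 / 6.41532 = 3.656 days
Therefore the irrigation interval = 3.656 days.


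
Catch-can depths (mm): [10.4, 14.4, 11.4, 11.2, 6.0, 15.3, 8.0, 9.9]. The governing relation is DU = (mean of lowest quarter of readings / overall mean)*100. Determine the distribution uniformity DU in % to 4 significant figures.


sorted lowest 2 of 8: [6.0, 8.0] -> mean = 7.00000 mm
overall mean = 10.8250 mm
DU = (7.00000/10.8250)*100 = 64.67 %
Therefore the distribution uniformity DU = 64.67 %.


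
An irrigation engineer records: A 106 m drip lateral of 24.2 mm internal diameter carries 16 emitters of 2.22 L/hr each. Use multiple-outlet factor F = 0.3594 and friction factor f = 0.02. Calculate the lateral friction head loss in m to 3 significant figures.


Approach: apply Darcy-Weisbach with the multiple-outlet F-factor, Q = n*q/(3600*1000) m^3/s; v = Q/A; hf = F*f*(L/D)*(v^2/(2g)).
Q = 16*2.22/(3600*1000) = 9.8667e-06 m^3/s
A = pi*(24.2e-3/2)^2 = 4.5996e-04 m^2, so v = Q/A = 0.021451 m/s
hf = 0.3594*0.02*(106/0.0242)*(0.021451^2/(2*9.81)) = 0.000738 m
Therefore the lateral friction head loss = 0.000738 m.


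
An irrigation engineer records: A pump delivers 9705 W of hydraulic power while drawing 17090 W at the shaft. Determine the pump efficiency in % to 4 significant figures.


Approach: apply the efficiency ratio, eta = (P_out/P_in)*100.
eta = (9705 / 17090) * 100 = 56.79 %
Therefore the pump efficiency = 56.79 %.


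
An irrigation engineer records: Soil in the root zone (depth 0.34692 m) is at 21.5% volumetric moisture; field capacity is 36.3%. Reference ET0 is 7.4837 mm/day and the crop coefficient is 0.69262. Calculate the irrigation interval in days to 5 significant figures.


Approach: apply soil-water budget scheduling, SMD = (FC-theta)/100*depth*1000; ETc = ET0*Kc; interval = SMD/ETc.
Step 1 — soil moisture deficit:
  SMD = (36.3 - 21.5)/100 * 0.34692 * 1000 = 51.34416 mm
Step 2 — daily crop ET (ETc = ET0*Kc):
  ETc = 7.4837 * 0.69262 = 5.183360 mm/day
Step 3 — irrigation interval (SMD/ETc):
  interval = 51.34416 / 5.183360 = 9.9056 days
Therefore the irrigation interval = 9.9056 days.


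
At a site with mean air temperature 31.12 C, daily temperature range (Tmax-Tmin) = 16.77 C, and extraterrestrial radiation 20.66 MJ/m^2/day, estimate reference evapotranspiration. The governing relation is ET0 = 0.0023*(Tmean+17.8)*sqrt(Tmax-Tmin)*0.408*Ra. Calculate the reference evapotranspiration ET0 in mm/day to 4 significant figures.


ET0 = 0.0023*(31.12+17.8)*sqrt(16.77)*0.408*20.66 = 3.884 mm/day
Therefore the reference evapotranspiration ET0 = 3.884 mm/day.


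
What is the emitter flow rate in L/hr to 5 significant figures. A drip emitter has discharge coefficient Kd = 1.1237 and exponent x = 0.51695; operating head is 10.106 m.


Approach: apply the emitter characteristic equation, q = Kd * h^x.
q = 1.1237 * 10.106^0.51695 = 3.7151 L/hr
Therefore the emitter flow rate = 3.7151 L/hr.


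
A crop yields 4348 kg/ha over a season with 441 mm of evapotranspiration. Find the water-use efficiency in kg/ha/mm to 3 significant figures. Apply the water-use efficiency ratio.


Approach: apply the water-use efficiency ratio, WUE = yield/ET.
WUE = 4348 / 441 = 9.86 kg/ha/mm
Therefore the water-use efficiency = 9.86 kg/ha/mm.


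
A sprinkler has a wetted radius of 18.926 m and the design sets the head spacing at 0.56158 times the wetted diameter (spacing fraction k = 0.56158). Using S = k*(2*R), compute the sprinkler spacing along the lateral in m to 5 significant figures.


S = 0.56158 * (2 * 18.926) = 21.257 m
Therefore the sprinkler spacing along the lateral = 21.257 m.


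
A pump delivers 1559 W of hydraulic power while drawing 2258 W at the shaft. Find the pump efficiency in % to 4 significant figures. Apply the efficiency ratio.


Approach: apply the efficiency ratio, eta = (P_out/P_in)*100.
eta = (1559 / 2258) * 100 = 69.04 %
Therefore the pump efficiency = 69.04 %.


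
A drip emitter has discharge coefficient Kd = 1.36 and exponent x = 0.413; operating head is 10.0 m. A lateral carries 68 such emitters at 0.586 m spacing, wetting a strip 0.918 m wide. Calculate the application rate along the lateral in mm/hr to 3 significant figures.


Approach: apply the emitter equation with a lateral mass balance, q = Kd*h^x; Q = n*q; rate = Q/(n*spacing*width).
Step 1 — single emitter flow (q = Kd*h^x):
  q = 1.36 * 10.0^0.413 = 3.5200 L/hr
Step 2 — total lateral flow: Q = 68 * 3.5200 = 239.36 L/hr
Step 3 — wetted area: A = 68 * 0.586 * 0.918 = 36.580 m^2
Step 4 — application rate: Q/A = 239.36/36.580 = 6.54 mm/hr
Therefore the application rate along the lateral = 6.54 mm/hr.


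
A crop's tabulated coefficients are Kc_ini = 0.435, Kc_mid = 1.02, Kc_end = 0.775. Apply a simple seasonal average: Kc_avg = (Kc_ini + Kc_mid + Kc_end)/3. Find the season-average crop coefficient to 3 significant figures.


Kc_avg = (0.435 + 1.02 + 0.775)/3 = 0.743
Therefore the season-average crop coefficient = 0.743.


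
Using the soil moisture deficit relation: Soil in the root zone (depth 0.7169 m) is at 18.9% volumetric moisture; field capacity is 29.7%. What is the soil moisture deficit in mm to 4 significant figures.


Approach: apply the soil moisture deficit relation, SMD = (FC - theta)/100 * depth * 1000.
SMD = (29.7 - 18.9)/100 * 0.7169 * 1000 = 77.43 mm
Therefore the soil moisture deficit = 77.43 mm.


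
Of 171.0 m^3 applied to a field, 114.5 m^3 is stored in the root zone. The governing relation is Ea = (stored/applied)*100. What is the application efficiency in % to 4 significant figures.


Ea = (114.5/171.0)*100 = 66.96 %
Therefore the application efficiency = 66.96 %.


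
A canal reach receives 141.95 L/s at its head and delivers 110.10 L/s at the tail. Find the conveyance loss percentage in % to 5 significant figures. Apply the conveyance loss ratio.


Approach: apply the conveyance loss ratio, loss% = ((Q_head - Q_tail)/Q_head)*100.
loss = ((141.95 - 110.10)/141.95)*100 = 22.437 %
Therefore the conveyance loss percentage = 22.437 %.


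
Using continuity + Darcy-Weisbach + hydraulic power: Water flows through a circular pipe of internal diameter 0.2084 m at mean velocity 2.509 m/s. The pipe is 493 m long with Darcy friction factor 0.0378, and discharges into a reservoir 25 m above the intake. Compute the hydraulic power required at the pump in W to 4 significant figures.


Approach: apply continuity + Darcy-Weisbach + hydraulic power, Q = A*v; hf = f*(L/D)*(v^2/(2g)); H = static + hf; P = rho*g*Q*H.
Step 1 — flow rate (continuity, Q = A*v):
  A = pi*(0.2084/2)^2 = 0.0341103 m^2
  Q = 0.0341103 * 2.509 = 0.0855827 m^3/s
Step 2 — friction head loss (Darcy-Weisbach):
  hf = 0.0378 * (493/0.2084) * (2.509^2 / (2*9.81))
  hf = 28.6908 m
Step 3 — total head: H = 25 + 28.6908 = 53.6908 m
Step 4 — hydraulic power (P = rho*g*Q*H):
  P = 1000 * 9.81 * 0.0855827 * 53.6908 = 45080 W
Therefore the hydraulic power required at the pump = 45080 W.


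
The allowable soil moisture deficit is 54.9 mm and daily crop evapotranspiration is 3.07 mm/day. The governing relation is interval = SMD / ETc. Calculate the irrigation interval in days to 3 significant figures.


interval = 54.9 / 3.07 = 17.9 days
Therefore the irrigation interval = 17.9 days.


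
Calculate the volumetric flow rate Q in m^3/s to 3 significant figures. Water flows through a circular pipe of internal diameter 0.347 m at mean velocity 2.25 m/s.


Approach: apply the continuity equation for pipe flow, Q = A * v with A = pi*(D/2)^2.
A = pi*(0.347/2)^2 = 0.094569 m^2
Q = 0.094569 * 2.25 = 0.213 m^3/s
Therefore the volumetric flow rate Q = 0.213 m^3/s.


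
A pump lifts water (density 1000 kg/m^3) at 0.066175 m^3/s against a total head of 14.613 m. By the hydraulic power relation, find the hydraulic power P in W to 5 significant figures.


Approach: apply the hydraulic power relation, P = rho*g*Q*H.
P = 1000 * 9.81 * 0.066175 * 14.613 = 9486.4 W
Therefore the hydraulic power P = 9486.4 W.


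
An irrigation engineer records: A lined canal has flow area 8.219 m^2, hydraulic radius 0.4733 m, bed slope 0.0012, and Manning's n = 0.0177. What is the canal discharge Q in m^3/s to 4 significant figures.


Approach: apply Manning's equation, Q = (1/n)*A*R^(2/3)*S^(1/2).
Q = (1/0.0177) * 8.219 * 0.4733^(2/3) * 0.0012^(1/2) = 9.769 m^3/s
Therefore the canal discharge Q = 9.769 m^3/s.


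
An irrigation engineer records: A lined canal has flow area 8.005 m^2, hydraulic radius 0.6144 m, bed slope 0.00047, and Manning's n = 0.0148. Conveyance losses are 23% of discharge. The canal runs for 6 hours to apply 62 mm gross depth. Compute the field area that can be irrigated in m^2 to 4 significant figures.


Approach: apply Manning's equation with a conveyance and depth budget, Q = (1/n)*A*R^(2/3)*S^(1/2); Q_field = Q*(1-loss); Area = Q_field*t/(d/1000).
Step 1 — canal discharge (Manning's equation):
  Q = (1/0.0148) * 8.005 * 0.6144^(2/3) * 0.00047^(1/2) = 8.47454 m^3/s
Step 2 — delivered flow: Q_field = 8.47454*(1 - 23/100) = 6.52539 m^3/s
Step 3 — volume delivered: V = 6.52539 * 6*3600 = 140949 m^3
Step 4 — area served: A = V / (depth/1000) = 140949 / 0.062 = 2273000 m^2
Therefore the field area that can be irrigated = 2273000 m^2.


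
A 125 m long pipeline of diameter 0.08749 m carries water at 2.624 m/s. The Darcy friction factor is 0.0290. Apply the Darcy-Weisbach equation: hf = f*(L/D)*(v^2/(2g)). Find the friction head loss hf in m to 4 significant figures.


hf = 0.0290 * (125/0.08749) * (2.624^2 / (2*9.81))
hf = 14.54 m
Therefore the friction head loss hf = 14.54 m.


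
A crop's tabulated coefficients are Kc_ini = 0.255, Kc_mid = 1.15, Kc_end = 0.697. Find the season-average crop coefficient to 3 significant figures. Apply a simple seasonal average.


Approach: apply a simple seasonal average, Kc_avg = (Kc_ini + Kc_mid + Kc_end)/3.
Kc_avg = (0.255 + 1.15 + 0.697)/3 = 0.701
Therefore the season-average crop coefficient = 0.701.


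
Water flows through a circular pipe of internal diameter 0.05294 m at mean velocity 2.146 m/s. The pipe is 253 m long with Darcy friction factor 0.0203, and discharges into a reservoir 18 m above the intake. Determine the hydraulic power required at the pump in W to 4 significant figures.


Approach: apply continuity + Darcy-Weisbach + hydraulic power, Q = A*v; hf = f*(L/D)*(v^2/(2g)); H = static + hf; P = rho*g*Q*H.
Step 1 — flow rate (continuity, Q = A*v):
  A = pi*(0.05294/2)^2 = 0.00220119 m^2
  Q = 0.00220119 * 2.146 = 0.00472376 m^3/s
Step 2 — friction head loss (Darcy-Weisbach):
  hf = 0.0203 * (253/0.05294) * (2.146^2 / (2*9.81))
  hf = 22.7716 m
Step 3 — total head: H = 18 + 22.7716 = 40.7716 m
Step 4 — hydraulic power (P = rho*g*Q*H):
  P = 1000 * 9.81 * 0.00472376 * 40.7716 = 1889 W
Therefore the hydraulic power required at the pump = 1889 W.


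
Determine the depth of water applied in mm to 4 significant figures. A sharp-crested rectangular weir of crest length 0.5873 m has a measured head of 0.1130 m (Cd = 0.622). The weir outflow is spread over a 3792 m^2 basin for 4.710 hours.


Approach: apply the rectangular weir equation with a volume-to-depth conversion, Q = (2/3)*Cd*L*sqrt(2g)*H^1.5; d = Q*t/A * 1000.
Step 1 — weir discharge:
  Q = (2/3)*0.622*0.5873*sqrt(2*9.81)*0.1130^1.5 = 0.0409757 m^3/s
Step 2 — volume: V = 0.0409757 * 4.710*3600 = 694.784 m^3
Step 3 — depth: d = V/A * 1000 = 694.784/3792 * 1000 = 183.2 mm
Therefore the depth of water applied = 183.2 mm.


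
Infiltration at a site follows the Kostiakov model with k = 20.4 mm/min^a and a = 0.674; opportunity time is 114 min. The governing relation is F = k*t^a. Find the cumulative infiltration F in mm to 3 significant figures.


F = 20.4 * 114^0.674 = 497 mm
Therefore the cumulative infiltration F = 497 mm.


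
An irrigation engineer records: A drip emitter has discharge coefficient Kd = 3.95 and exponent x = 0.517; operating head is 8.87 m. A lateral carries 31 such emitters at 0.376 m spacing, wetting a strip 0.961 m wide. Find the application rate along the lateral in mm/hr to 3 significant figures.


Approach: apply the emitter equation with a lateral mass balance, q = Kd*h^x; Q = n*q; rate = Q/(n*spacing*width).
Step 1 — single emitter flow (q = Kd*h^x):
  q = 3.95 * 8.87^0.517 = 12.209 L/hr
Step 2 — total lateral flow: Q = 31 * 12.209 = 378.47 L/hr
Step 3 — wetted area: A = 31 * 0.376 * 0.961 = 11.201 m^2
Step 4 — application rate: Q/A = 378.47/11.201 = 33.8 mm/hr
Therefore the application rate along the lateral = 33.8 mm/hr.


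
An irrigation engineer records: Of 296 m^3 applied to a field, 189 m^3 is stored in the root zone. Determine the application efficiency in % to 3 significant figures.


Approach: apply the application efficiency ratio, Ea = (stored/applied)*100.
Ea = (189/296)*100 = 63.9 %
Therefore the application efficiency = 63.9 %.


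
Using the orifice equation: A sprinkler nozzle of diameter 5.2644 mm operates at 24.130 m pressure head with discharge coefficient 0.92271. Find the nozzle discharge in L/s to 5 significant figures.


Approach: apply the orifice equation, Q = Cd*A*sqrt(2*g*h), A = pi*(d/2)^2.
A = pi*(5.2644e-3/2)^2 = 2.176645e-05 m^2
Q = 0.92271 * 2.176645e-05 * sqrt(2*9.81*24.130) * 1000 = 0.43700 L/s
Therefore the nozzle discharge = 0.43700 L/s.


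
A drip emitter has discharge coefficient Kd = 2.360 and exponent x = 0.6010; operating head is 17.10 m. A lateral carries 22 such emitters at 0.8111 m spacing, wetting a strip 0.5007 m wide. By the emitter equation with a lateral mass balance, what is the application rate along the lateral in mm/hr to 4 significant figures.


Approach: apply the emitter equation with a lateral mass balance, q = Kd*h^x; Q = n*q; rate = Q/(n*spacing*width).
Step 1 — single emitter flow (q = Kd*h^x):
  q = 2.360 * 17.10^0.6010 = 13.0000 L/hr
Step 2 — total lateral flow: Q = 22 * 13.0000 = 286.000 L/hr
Step 3 — wetted area: A = 22 * 0.8111 * 0.5007 = 8.93459 m^2
Step 4 — application rate: Q/A = 286.000/8.93459 = 32.01 mm/hr
Therefore the application rate along the lateral = 32.01 mm/hr.


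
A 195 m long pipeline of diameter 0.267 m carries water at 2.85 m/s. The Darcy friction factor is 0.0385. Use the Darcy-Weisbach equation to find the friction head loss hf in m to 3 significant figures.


Approach: apply the Darcy-Weisbach equation, hf = f*(L/D)*(v^2/(2g)).
hf = 0.0385 * (195/0.267) * (2.85^2 / (2*9.81))
hf = 11.6 m
Therefore the friction head loss hf = 11.6 m.


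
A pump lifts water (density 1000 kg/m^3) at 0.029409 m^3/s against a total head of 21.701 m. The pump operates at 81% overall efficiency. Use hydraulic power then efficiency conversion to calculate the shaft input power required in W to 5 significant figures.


Approach: apply hydraulic power then efficiency conversion, P = rho*g*Q*H; P_in = P/eta.
Step 1 — hydraulic power (P = rho*g*Q*H):
  P = 1000 * 9.81 * 0.029409 * 21.701 = 6260.788 W
Step 2 — input power: P_in = P/eta = 6260.788 / 0.81 = 7729.4 W
Therefore the shaft input power required = 7729.4 W.


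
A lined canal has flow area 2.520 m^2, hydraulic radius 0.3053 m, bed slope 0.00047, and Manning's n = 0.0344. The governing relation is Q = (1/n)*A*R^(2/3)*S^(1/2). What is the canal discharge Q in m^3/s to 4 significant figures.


Q = (1/0.0344) * 2.520 * 0.3053^(2/3) * 0.00047^(1/2) = 0.7201 m^3/s
Therefore the canal discharge Q = 0.7201 m^3/s.


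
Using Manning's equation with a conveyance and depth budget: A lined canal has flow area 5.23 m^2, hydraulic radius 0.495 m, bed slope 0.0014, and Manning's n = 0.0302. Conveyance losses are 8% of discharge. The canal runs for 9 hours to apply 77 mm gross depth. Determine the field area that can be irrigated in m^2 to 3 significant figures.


Approach: apply Manning's equation with a conveyance and depth budget, Q = (1/n)*A*R^(2/3)*S^(1/2); Q_field = Q*(1-loss); Area = Q_field*t/(d/1000).
Step 1 — canal discharge (Manning's equation):
  Q = (1/0.0302) * 5.23 * 0.495^(2/3) * 0.0014^(1/2) = 4.0547 m^3/s
Step 2 — delivered flow: Q_field = 4.0547*(1 - 8/100) = 3.7304 m^3/s
Step 3 — volume delivered: V = 3.7304 * 9*3600 = 120860 m^3
Step 4 — area served: A = V / (depth/1000) = 120860 / 0.077 = 1570000 m^2
Therefore the field area that can be irrigated = 1570000 m^2.


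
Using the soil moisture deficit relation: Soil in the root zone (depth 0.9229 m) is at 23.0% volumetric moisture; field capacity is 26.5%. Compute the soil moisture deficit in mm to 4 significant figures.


Approach: apply the soil moisture deficit relation, SMD = (FC - theta)/100 * depth * 1000.
SMD = (26.5 - 23.0)/100 * 0.9229 * 1000 = 32.30 mm
Therefore the soil moisture deficit = 32.30 mm.


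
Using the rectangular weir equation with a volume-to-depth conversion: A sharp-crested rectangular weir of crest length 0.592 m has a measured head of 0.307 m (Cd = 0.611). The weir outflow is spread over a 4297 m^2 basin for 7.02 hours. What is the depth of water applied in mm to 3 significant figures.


Approach: apply the rectangular weir equation with a volume-to-depth conversion, Q = (2/3)*Cd*L*sqrt(2g)*H^1.5; d = Q*t/A * 1000.
Step 1 — weir discharge:
  Q = (2/3)*0.611*0.592*sqrt(2*9.81)*0.307^1.5 = 0.18169 m^3/s
Step 2 — volume: V = 0.18169 * 7.02*3600 = 4591.6 m^3
Step 3 — depth: d = V/A * 1000 = 4591.6/4297 * 1000 = 1070 mm
Therefore the depth of water applied = 1070 mm.


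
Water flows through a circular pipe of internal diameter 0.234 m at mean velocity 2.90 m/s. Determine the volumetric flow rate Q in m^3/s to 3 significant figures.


Approach: apply the continuity equation for pipe flow, Q = A * v with A = pi*(D/2)^2.
A = pi*(0.234/2)^2 = 0.043005 m^2
Q = 0.043005 * 2.90 = 0.125 m^3/s
Therefore the volumetric flow rate Q = 0.125 m^3/s.


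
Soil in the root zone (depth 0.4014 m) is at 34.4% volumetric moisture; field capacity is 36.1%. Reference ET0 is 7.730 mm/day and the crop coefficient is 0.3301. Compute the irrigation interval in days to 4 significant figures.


Approach: apply soil-water budget scheduling, SMD = (FC-theta)/100*depth*1000; ETc = ET0*Kc; interval = SMD/ETc.
Step 1 — soil moisture deficit:
  SMD = (36.1 - 34.4)/100 * 0.4014 * 1000 = 6.82380 mm
Step 2 — daily crop ET (ETc = ET0*Kc):
  ETc = 7.730 * 0.3301 = 2.55167 mm/day
Step 3 — irrigation interval (SMD/ETc):
  interval = 6.82380 / 2.55167 = 2.674 days
Therefore the irrigation interval = 2.674 days.


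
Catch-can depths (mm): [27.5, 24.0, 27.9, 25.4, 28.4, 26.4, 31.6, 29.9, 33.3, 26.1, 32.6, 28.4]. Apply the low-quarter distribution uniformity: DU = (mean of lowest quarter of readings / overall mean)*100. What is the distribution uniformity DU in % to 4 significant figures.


sorted lowest 3 of 12: [24.0, 25.4, 26.1] -> mean = 25.1667 mm
overall mean = 28.4583 mm
DU = (25.1667/28.4583)*100 = 88.43 %
Therefore the distribution uniformity DU = 88.43 %.


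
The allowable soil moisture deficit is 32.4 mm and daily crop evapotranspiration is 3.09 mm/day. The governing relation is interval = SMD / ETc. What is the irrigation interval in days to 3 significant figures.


interval = 32.4 / 3.09 = 10.5 days
Therefore the irrigation interval = 10.5 days.


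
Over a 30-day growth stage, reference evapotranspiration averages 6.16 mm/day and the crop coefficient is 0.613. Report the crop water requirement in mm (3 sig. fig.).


Approach: apply the crop water requirement relation, CWR = ET0 * Kc * days.
CWR = 6.16 * 0.613 * 30 = 113 mm
Therefore the crop water requirement = 113 mm.


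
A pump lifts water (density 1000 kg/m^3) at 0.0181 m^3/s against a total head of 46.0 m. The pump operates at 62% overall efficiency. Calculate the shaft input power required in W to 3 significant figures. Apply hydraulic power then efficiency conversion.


Approach: apply hydraulic power then efficiency conversion, P = rho*g*Q*H; P_in = P/eta.
Step 1 — hydraulic power (P = rho*g*Q*H):
  P = 1000 * 9.81 * 0.0181 * 46.0 = 8167.8 W
Step 2 — input power: P_in = P/eta = 8167.8 / 0.62 = 13200 W
Therefore the shaft input power required = 13200 W.


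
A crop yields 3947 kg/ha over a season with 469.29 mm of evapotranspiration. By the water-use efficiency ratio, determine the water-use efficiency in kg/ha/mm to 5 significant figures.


Approach: apply the water-use efficiency ratio, WUE = yield/ET.
WUE = 3947 / 469.29 = 8.4106 kg/ha/mm
Therefore the water-use efficiency = 8.4106 kg/ha/mm.


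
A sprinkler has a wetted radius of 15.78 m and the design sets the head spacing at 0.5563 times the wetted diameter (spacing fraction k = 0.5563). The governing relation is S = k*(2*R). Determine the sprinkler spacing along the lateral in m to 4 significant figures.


S = 0.5563 * (2 * 15.78) = 17.56 m
Therefore the sprinkler spacing along the lateral = 17.56 m.


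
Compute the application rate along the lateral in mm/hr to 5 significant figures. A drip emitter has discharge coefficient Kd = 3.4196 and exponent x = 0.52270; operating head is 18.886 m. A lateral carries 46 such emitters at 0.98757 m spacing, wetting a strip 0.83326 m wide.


Approach: apply the emitter equation with a lateral mass balance, q = Kd*h^x; Q = n*q; rate = Q/(n*spacing*width).
Step 1 — single emitter flow (q = Kd*h^x):
  q = 3.4196 * 18.886^0.52270 = 15.88597 L/hr
Step 2 — total lateral flow: Q = 46 * 15.88597 = 730.7545 L/hr
Step 3 — wetted area: A = 46 * 0.98757 * 0.83326 = 37.85352 m^2
Step 4 — application rate: Q/A = 730.7545/37.85352 = 19.305 mm/hr
Therefore the application rate along the lateral = 19.305 mm/hr.


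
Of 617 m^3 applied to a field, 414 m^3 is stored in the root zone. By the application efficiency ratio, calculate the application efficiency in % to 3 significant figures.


Approach: apply the application efficiency ratio, Ea = (stored/applied)*100.
Ea = (414/617)*100 = 67.1 %
Therefore the application efficiency = 67.1 %.


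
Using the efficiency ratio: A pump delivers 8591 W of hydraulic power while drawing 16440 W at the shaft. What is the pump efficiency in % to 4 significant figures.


Approach: apply the efficiency ratio, eta = (P_out/P_in)*100.
eta = (8591 / 16440) * 100 = 52.26 %
Therefore the pump efficiency = 52.26 %.


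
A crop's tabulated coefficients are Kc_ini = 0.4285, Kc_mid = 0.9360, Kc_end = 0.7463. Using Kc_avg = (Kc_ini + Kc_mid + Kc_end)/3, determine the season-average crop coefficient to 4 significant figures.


Kc_avg = (0.4285 + 0.9360 + 0.7463)/3 = 0.7036
Therefore the season-average crop coefficient = 0.7036.


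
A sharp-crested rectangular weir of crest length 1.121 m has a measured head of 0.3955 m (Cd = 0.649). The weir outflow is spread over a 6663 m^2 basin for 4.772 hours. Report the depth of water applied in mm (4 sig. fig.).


Approach: apply the rectangular weir equation with a volume-to-depth conversion, Q = (2/3)*Cd*L*sqrt(2g)*H^1.5; d = Q*t/A * 1000.
Step 1 — weir discharge:
  Q = (2/3)*0.649*1.121*sqrt(2*9.81)*0.3955^1.5 = 0.534353 m^3/s
Step 2 — volume: V = 0.534353 * 4.772*3600 = 9179.76 m^3
Step 3 — depth: d = V/A * 1000 = 9179.76/6663 * 1000 = 1378 mm
Therefore the depth of water applied = 1378 mm.


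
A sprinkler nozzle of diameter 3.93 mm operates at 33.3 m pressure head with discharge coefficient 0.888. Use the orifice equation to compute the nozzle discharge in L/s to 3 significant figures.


Approach: apply the orifice equation, Q = Cd*A*sqrt(2*g*h), A = pi*(d/2)^2.
A = pi*(3.93e-3/2)^2 = 1.2130e-05 m^2
Q = 0.888 * 1.2130e-05 * sqrt(2*9.81*33.3) * 1000 = 0.275 L/s
Therefore the nozzle discharge = 0.275 L/s.


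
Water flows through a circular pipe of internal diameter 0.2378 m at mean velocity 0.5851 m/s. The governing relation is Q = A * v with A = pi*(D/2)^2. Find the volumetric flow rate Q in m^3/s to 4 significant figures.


A = pi*(0.2378/2)^2 = 0.0444134 m^2
Q = 0.0444134 * 0.5851 = 0.02599 m^3/s
Therefore the volumetric flow rate Q = 0.02599 m^3/s.


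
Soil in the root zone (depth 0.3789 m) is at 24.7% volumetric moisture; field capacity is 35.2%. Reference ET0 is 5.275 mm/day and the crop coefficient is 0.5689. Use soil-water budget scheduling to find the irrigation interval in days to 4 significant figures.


Approach: apply soil-water budget scheduling, SMD = (FC-theta)/100*depth*1000; ETc = ET0*Kc; interval = SMD/ETc.
Step 1 — soil moisture deficit:
  SMD = (35.2 - 24.7)/100 * 0.3789 * 1000 = 39.7845 mm
Step 2 — daily crop ET (ETc = ET0*Kc):
  ETc = 5.275 * 0.5689 = 3.00095 mm/day
Step 3 — irrigation interval (SMD/ETc):
  interval = 39.7845 / 3.00095 = 13.26 days
Therefore the irrigation interval = 13.26 days.


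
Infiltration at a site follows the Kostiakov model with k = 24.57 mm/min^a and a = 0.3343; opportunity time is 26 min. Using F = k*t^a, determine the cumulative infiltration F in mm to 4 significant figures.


F = 24.57 * 26^0.3343 = 73.02 mm
Therefore the cumulative infiltration F = 73.02 mm.


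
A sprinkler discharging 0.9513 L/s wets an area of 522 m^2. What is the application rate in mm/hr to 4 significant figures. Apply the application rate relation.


Approach: apply the application rate relation, rate = (Q/A)*3600.
rate = (0.9513 / 522) * 3600 = 6.561 mm/hr
Therefore the application rate = 6.561 mm/hr.


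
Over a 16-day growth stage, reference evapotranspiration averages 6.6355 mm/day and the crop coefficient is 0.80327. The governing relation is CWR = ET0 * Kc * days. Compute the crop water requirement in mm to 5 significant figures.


CWR = 6.6355 * 0.80327 * 16 = 85.282 mm
Therefore the crop water requirement = 85.282 mm.


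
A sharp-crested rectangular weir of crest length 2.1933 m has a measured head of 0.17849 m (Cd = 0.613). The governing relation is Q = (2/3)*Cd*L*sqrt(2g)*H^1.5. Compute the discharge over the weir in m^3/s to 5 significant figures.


Q = (2/3)*0.613*2.1933*sqrt(2*9.81)*0.17849^1.5 = 0.29939 m^3/s
Therefore the discharge over the weir = 0.29939 m^3/s.


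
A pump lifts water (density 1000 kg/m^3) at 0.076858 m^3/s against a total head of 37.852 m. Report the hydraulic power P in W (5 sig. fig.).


Approach: apply the hydraulic power relation, P = rho*g*Q*H.
P = 1000 * 9.81 * 0.076858 * 37.852 = 28540 W
Therefore the hydraulic power P = 28540 W.


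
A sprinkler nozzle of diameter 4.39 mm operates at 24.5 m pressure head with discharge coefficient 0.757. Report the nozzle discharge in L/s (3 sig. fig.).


Approach: apply the orifice equation, Q = Cd*A*sqrt(2*g*h), A = pi*(d/2)^2.
A = pi*(4.39e-3/2)^2 = 1.5136e-05 m^2
Q = 0.757 * 1.5136e-05 * sqrt(2*9.81*24.5) * 1000 = 0.251 L/s
Therefore the nozzle discharge = 0.251 L/s.


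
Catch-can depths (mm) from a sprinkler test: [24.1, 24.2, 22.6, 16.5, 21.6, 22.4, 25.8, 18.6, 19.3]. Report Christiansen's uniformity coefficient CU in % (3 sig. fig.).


Approach: apply Christiansen's uniformity coefficient, CU = (1 - mean_abs_deviation/mean)*100.
mean = 21.678 mm
mean |d_i - mean| = 2.3802 mm
CU = (1 - 2.3802/21.678)*100 = 89.0 %
Therefore Christiansen's uniformity coefficient CU = 89.0 %.


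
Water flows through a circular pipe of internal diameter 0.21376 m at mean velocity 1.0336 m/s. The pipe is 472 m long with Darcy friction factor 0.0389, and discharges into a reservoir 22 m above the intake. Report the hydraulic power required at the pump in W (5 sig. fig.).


Approach: apply continuity + Darcy-Weisbach + hydraulic power, Q = A*v; hf = f*(L/D)*(v^2/(2g)); H = static + hf; P = rho*g*Q*H.
Step 1 — flow rate (continuity, Q = A*v):
  A = pi*(0.21376/2)^2 = 0.03588746 m^2
  Q = 0.03588746 * 1.0336 = 0.03709328 m^3/s
Step 2 — friction head loss (Darcy-Weisbach):
  hf = 0.0389 * (472/0.21376) * (1.0336^2 / (2*9.81))
  hf = 4.677041 m
Step 3 — total head: H = 22 + 4.677041 = 26.67704 m
Step 4 — hydraulic power (P = rho*g*Q*H):
  P = 1000 * 9.81 * 0.03709328 * 26.67704 = 9707.4 W
Therefore the hydraulic power required at the pump = 9707.4 W.


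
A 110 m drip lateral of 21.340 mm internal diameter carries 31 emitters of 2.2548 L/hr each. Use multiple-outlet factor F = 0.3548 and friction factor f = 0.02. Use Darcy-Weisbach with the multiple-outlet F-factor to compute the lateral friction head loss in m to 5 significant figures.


Approach: apply Darcy-Weisbach with the multiple-outlet F-factor, Q = n*q/(3600*1000) m^3/s; v = Q/A; hf = F*f*(L/D)*(v^2/(2g)).
Q = 31*2.2548/(3600*1000) = 1.941633e-05 m^3/s
A = pi*(21.340e-3/2)^2 = 3.576669e-04 m^2, so v = Q/A = 0.05428608 m/s
hf = 0.3548*0.02*(110/0.021340)*(0.05428608^2/(2*9.81)) = 0.0054940 m
Therefore the lateral friction head loss = 0.0054940 m.


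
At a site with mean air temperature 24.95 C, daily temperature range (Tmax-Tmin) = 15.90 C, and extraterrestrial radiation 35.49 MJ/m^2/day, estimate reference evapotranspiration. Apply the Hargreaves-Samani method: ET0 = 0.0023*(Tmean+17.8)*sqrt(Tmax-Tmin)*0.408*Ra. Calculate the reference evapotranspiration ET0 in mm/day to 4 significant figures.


ET0 = 0.0023*(24.95+17.8)*sqrt(15.90)*0.408*35.49 = 5.677 mm/day
Therefore the reference evapotranspiration ET0 = 5.677 mm/day.


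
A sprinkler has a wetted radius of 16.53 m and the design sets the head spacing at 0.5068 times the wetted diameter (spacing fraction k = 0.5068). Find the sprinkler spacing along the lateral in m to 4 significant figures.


Approach: apply the sprinkler spacing rule (spacing as a fraction of wetted diameter), S = k*(2*R).
S = 0.5068 * (2 * 16.53) = 16.75 m
Therefore the sprinkler spacing along the lateral = 16.75 m.


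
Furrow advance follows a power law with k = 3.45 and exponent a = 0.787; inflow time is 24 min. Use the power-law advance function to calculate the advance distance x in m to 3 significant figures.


Approach: apply the power-law advance function, x = k*t^a.
x = 3.45 * 24^0.787 = 42.1 m
Therefore the advance distance x = 42.1 m.


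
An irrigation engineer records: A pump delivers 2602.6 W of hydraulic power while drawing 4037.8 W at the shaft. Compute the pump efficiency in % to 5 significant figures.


Approach: apply the efficiency ratio, eta = (P_out/P_in)*100.
eta = (2602.6 / 4037.8) * 100 = 64.456 %
Therefore the pump efficiency = 64.456 %.


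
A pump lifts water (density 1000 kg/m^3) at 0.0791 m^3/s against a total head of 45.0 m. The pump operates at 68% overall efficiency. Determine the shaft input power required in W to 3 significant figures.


Approach: apply hydraulic power then efficiency conversion, P = rho*g*Q*H; P_in = P/eta.
Step 1 — hydraulic power (P = rho*g*Q*H):
  P = 1000 * 9.81 * 0.0791 * 45.0 = 34919 W
Step 2 — input power: P_in = P/eta = 34919 / 0.68 = 51400 W
Therefore the shaft input power required = 51400 W.


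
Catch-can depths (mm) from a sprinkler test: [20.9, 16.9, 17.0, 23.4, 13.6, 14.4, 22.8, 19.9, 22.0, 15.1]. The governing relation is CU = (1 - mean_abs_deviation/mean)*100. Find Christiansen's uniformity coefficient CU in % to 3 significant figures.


mean = 18.600 mm
mean |d_i - mean| = 3.2000 mm
CU = (1 - 3.2000/18.600)*100 = 82.8 %
Therefore Christiansen's uniformity coefficient CU = 82.8 %.


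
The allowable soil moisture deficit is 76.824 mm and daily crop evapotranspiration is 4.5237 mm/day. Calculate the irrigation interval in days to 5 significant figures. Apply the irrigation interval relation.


Approach: apply the irrigation interval relation, interval = SMD / ETc.
interval = 76.824 / 4.5237 = 16.983 days
Therefore the irrigation interval = 16.983 days.


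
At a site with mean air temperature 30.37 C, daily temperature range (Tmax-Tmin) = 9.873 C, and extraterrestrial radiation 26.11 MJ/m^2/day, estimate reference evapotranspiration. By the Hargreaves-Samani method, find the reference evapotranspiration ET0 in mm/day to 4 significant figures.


Approach: apply the Hargreaves-Samani method, ET0 = 0.0023*(Tmean+17.8)*sqrt(Tmax-Tmin)*0.408*Ra.
ET0 = 0.0023*(30.37+17.8)*sqrt(9.873)*0.408*26.11 = 3.708 mm/day
Therefore the reference evapotranspiration ET0 = 3.708 mm/day.


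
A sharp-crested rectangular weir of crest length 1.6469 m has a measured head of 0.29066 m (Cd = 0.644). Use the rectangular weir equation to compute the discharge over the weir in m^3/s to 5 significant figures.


Approach: apply the rectangular weir equation, Q = (2/3)*Cd*L*sqrt(2g)*H^1.5.
Q = (2/3)*0.644*1.6469*sqrt(2*9.81)*0.29066^1.5 = 0.49078 m^3/s
Therefore the discharge over the weir = 0.49078 m^3/s.


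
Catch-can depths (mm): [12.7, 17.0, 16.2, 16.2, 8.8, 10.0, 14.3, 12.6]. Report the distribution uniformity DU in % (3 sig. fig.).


Approach: apply the low-quarter distribution uniformity, DU = (mean of lowest quarter of readings / overall mean)*100.
sorted lowest 2 of 8: [8.8, 10.0] -> mean = 9.4000 mm
overall mean = 13.475 mm
DU = (9.4000/13.475)*100 = 69.8 %
Therefore the distribution uniformity DU = 69.8 %.


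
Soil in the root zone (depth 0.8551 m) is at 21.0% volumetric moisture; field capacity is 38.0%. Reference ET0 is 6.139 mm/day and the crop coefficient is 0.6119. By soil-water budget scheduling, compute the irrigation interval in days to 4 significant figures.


Approach: apply soil-water budget scheduling, SMD = (FC-theta)/100*depth*1000; ETc = ET0*Kc; interval = SMD/ETc.
Step 1 — soil moisture deficit:
  SMD = (38.0 - 21.0)/100 * 0.8551 * 1000 = 145.367 mm
Step 2 — daily crop ET (ETc = ET0*Kc):
  ETc = 6.139 * 0.6119 = 3.75645 mm/day
Step 3 — irrigation interval (SMD/ETc):
  interval = 145.367 / 3.75645 = 38.70 days
Therefore the irrigation interval = 38.70 days.


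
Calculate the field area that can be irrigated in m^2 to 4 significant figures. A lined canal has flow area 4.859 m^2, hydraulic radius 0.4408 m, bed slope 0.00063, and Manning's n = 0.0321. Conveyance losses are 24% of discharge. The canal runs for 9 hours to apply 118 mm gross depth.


Approach: apply Manning's equation with a conveyance and depth budget, Q = (1/n)*A*R^(2/3)*S^(1/2); Q_field = Q*(1-loss); Area = Q_field*t/(d/1000).
Step 1 — canal discharge (Manning's equation):
  Q = (1/0.0321) * 4.859 * 0.4408^(2/3) * 0.00063^(1/2) = 2.20059 m^3/s
Step 2 — delivered flow: Q_field = 2.20059*(1 - 24/100) = 1.67245 m^3/s
Step 3 — volume delivered: V = 1.67245 * 9*3600 = 54187.4 m^3
Step 4 — area served: A = V / (depth/1000) = 54187.4 / 0.118 = 459200 m^2
Therefore the field area that can be irrigated = 459200 m^2.


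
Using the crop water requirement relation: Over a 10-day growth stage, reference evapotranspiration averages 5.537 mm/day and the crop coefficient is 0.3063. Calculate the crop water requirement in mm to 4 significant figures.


Approach: apply the crop water requirement relation, CWR = ET0 * Kc * days.
CWR = 5.537 * 0.3063 * 10 = 16.96 mm
Therefore the crop water requirement = 16.96 mm.


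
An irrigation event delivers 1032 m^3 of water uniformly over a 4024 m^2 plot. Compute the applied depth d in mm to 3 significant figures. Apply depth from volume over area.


Approach: apply depth from volume over area, d = (V/A)*1000.
d = (1032 / 4024) * 1000 = 256 mm
Therefore the applied depth d = 256 mm.
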